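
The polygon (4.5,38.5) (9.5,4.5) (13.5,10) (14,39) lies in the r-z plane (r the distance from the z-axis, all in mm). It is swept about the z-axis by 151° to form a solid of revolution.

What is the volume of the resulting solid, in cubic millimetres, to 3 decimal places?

Profile (r,z), 4 vertices: (4.5,38.5) (9.5,4.5) (13.5,10) (14,39)
edge 0: (4.5,38.5)→(9.5,4.5)  cross = 4.5·4.5 − 9.5·38.5 = -345.5000; (r_i+r_j)·cross = 14·-345.5000 = -4837.0000
edge 1: (9.5,4.5)→(13.5,10)  cross = 9.5·10 − 13.5·4.5 = 34.2500; (r_i+r_j)·cross = 23·34.2500 = 787.7500
edge 2: (13.5,10)→(14,39)  cross = 13.5·39 − 14·10 = 386.5000; (r_i+r_j)·cross = 27.5·386.5000 = 10628.7500
edge 3: (14,39)→(4.5,38.5)  cross = 14·38.5 − 4.5·39 = 363.5000; (r_i+r_j)·cross = 18.5·363.5000 = 6724.7500
Σcross = 438.7500 → A = |Σcross|/2 = 219.3750 mm²
Σ(r_i+r_j)·cross = 13304.2500 → first moment M = |Σ|/6 = 2217.3750
R_c = M/A = 2217.3750/219.3750 = 10.1077 mm
θ = 151° = 2.635447 rad
V = θ·R_c·A = 2.635447·10.1077·219.3750 = 5843.775 mm³

Volume = 5843.775 mm³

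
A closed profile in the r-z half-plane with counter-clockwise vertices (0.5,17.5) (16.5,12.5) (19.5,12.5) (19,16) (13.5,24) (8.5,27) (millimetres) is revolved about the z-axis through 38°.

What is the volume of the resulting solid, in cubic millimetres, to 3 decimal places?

Profile (r,z), 6 vertices: (0.5,17.5) (16.5,12.5) (19.5,12.5) (19,16) (13.5,24) (8.5,27)
edge 0: (0.5,17.5)→(16.5,12.5)  cross = 0.5·12.5 − 16.5·17.5 = -282.5000; (r_i+r_j)·cross = 17·-282.5000 = -4802.5000
edge 1: (16.5,12.5)→(19.5,12.5)  cross = 16.5·12.5 − 19.5·12.5 = -37.5000; (r_i+r_j)·cross = 36·-37.5000 = -1350.0000
edge 2: (19.5,12.5)→(19,16)  cross = 19.5·16 − 19·12.5 = 74.5000; (r_i+r_j)·cross = 38.5·74.5000 = 2868.2500
edge 3: (19,16)→(13.5,24)  cross = 19·24 − 13.5·16 = 240.0000; (r_i+r_j)·cross = 32.5·240.0000 = 7800.0000
edge 4: (13.5,24)→(8.5,27)  cross = 13.5·27 − 8.5·24 = 160.5000; (r_i+r_j)·cross = 22·160.5000 = 3531.0000
edge 5: (8.5,27)→(0.5,17.5)  cross = 8.5·17.5 − 0.5·27 = 135.2500; (r_i+r_j)·cross = 9·135.2500 = 1217.2500
Σcross = 290.2500 → A = |Σcross|/2 = 145.1250 mm²
Σ(r_i+r_j)·cross = 9264.0000 → first moment M = |Σ|/6 = 1544.0000
R_c = M/A = 1544.0000/145.1250 = 10.6391 mm
θ = 38° = 0.663225 rad
V = θ·R_c·A = 0.663225·10.6391·145.1250 = 1024.020 mm³

Volume = 1024.020 mm³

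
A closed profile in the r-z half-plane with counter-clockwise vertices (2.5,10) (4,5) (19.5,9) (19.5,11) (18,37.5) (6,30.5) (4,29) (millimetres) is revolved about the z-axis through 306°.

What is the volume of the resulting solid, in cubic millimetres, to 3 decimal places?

Volume = 24904.275 mm³

Profile (r,z), 7 vertices: (2.5,10) (4,5) (19.5,9) (19.5,11) (18,37.5) (6,30.5) (4,29)
edge 0: (2.5,10)→(4,5)  cross = 2.5·5 − 4·10 = -27.5000; (r_i+r_j)·cross = 6.5·-27.5000 = -178.7500
edge 1: (4,5)→(19.5,9)  cross = 4·9 − 19.5·5 = -61.5000; (r_i+r_j)·cross = 23.5·-61.5000 = -1445.2500
edge 2: (19.5,9)→(19.5,11)  cross = 19.5·11 − 19.5·9 = 39.0000; (r_i+r_j)·cross = 39·39.0000 = 1521.0000
edge 3: (19.5,11)→(18,37.5)  cross = 19.5·37.5 − 18·11 = 533.2500; (r_i+r_j)·cross = 37.5·533.2500 = 19996.8750
edge 4: (18,37.5)→(6,30.5)  cross = 18·30.5 − 6·37.5 = 324.0000; (r_i+r_j)·cross = 24·324.0000 = 7776.0000
edge 5: (6,30.5)→(4,29)  cross = 6·29 − 4·30.5 = 52.0000; (r_i+r_j)·cross = 10·52.0000 = 520.0000
edge 6: (4,29)→(2.5,10)  cross = 4·10 − 2.5·29 = -32.5000; (r_i+r_j)·cross = 6.5·-32.5000 = -211.2500
Σcross = 826.7500 → A = |Σcross|/2 = 413.3750 mm²
Σ(r_i+r_j)·cross = 27978.6250 → first moment M = |Σ|/6 = 4663.1042
R_c = M/A = 4663.1042/413.3750 = 11.2806 mm
θ = 306° = 5.340708 rad
V = θ·R_c·A = 5.340708·11.2806·413.3750 = 24904.275 mm³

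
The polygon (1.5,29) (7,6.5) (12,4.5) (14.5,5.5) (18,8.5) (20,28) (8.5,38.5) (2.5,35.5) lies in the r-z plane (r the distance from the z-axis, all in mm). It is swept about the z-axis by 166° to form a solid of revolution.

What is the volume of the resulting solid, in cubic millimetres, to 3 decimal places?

Profile (r,z), 8 vertices: (1.5,29) (7,6.5) (12,4.5) (14.5,5.5) (18,8.5) (20,28) (8.5,38.5) (2.5,35.5)
edge 0: (1.5,29)→(7,6.5)  cross = 1.5·6.5 − 7·29 = -193.2500; (r_i+r_j)·cross = 8.5·-193.2500 = -1642.6250
edge 1: (7,6.5)→(12,4.5)  cross = 7·4.5 − 12·6.5 = -46.5000; (r_i+r_j)·cross = 19·-46.5000 = -883.5000
edge 2: (12,4.5)→(14.5,5.5)  cross = 12·5.5 − 14.5·4.5 = 0.7500; (r_i+r_j)·cross = 26.5·0.7500 = 19.8750
edge 3: (14.5,5.5)→(18,8.5)  cross = 14.5·8.5 − 18·5.5 = 24.2500; (r_i+r_j)·cross = 32.5·24.2500 = 788.1250
edge 4: (18,8.5)→(20,28)  cross = 18·28 − 20·8.5 = 334.0000; (r_i+r_j)·cross = 38·334.0000 = 12692.0000
edge 5: (20,28)→(8.5,38.5)  cross = 20·38.5 − 8.5·28 = 532.0000; (r_i+r_j)·cross = 28.5·532.0000 = 15162.0000
edge 6: (8.5,38.5)→(2.5,35.5)  cross = 8.5·35.5 − 2.5·38.5 = 205.5000; (r_i+r_j)·cross = 11·205.5000 = 2260.5000
edge 7: (2.5,35.5)→(1.5,29)  cross = 2.5·29 − 1.5·35.5 = 19.2500; (r_i+r_j)·cross = 4·19.2500 = 77.0000
Σcross = 876.0000 → A = |Σcross|/2 = 438.0000 mm²
Σ(r_i+r_j)·cross = 28473.3750 → first moment M = |Σ|/6 = 4745.5625
R_c = M/A = 4745.5625/438.0000 = 10.8346 mm
θ = 166° = 2.897247 rad
V = θ·R_c·A = 2.897247·10.8346·438.0000 = 13749.065 mm³

Volume = 13749.065 mm³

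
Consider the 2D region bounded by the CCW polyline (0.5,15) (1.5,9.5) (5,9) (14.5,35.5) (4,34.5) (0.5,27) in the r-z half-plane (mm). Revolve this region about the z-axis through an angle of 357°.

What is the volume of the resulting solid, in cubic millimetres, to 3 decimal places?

Volume = 7985.841 mm³

Profile (r,z), 6 vertices: (0.5,15) (1.5,9.5) (5,9) (14.5,35.5) (4,34.5) (0.5,27)
edge 0: (0.5,15)→(1.5,9.5)  cross = 0.5·9.5 − 1.5·15 = -17.7500; (r_i+r_j)·cross = 2·-17.7500 = -35.5000
edge 1: (1.5,9.5)→(5,9)  cross = 1.5·9 − 5·9.5 = -34.0000; (r_i+r_j)·cross = 6.5·-34.0000 = -221.0000
edge 2: (5,9)→(14.5,35.5)  cross = 5·35.5 − 14.5·9 = 47.0000; (r_i+r_j)·cross = 19.5·47.0000 = 916.5000
edge 3: (14.5,35.5)→(4,34.5)  cross = 14.5·34.5 − 4·35.5 = 358.2500; (r_i+r_j)·cross = 18.5·358.2500 = 6627.6250
edge 4: (4,34.5)→(0.5,27)  cross = 4·27 − 0.5·34.5 = 90.7500; (r_i+r_j)·cross = 4.5·90.7500 = 408.3750
edge 5: (0.5,27)→(0.5,15)  cross = 0.5·15 − 0.5·27 = -6.0000; (r_i+r_j)·cross = 1·-6.0000 = -6.0000
Σcross = 438.2500 → A = |Σcross|/2 = 219.1250 mm²
Σ(r_i+r_j)·cross = 7690.0000 → first moment M = |Σ|/6 = 1281.6667
R_c = M/A = 1281.6667/219.1250 = 5.8490 mm
θ = 357° = 6.230825 rad
V = θ·R_c·A = 6.230825·5.8490·219.1250 = 7985.841 mm³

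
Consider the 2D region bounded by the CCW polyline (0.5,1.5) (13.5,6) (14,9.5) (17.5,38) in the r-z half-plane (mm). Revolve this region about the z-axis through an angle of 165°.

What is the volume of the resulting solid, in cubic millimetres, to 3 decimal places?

Volume = 6060.525 mm³

Profile (r,z), 4 vertices: (0.5,1.5) (13.5,6) (14,9.5) (17.5,38)
edge 0: (0.5,1.5)→(13.5,6)  cross = 0.5·6 − 13.5·1.5 = -17.2500; (r_i+r_j)·cross = 14·-17.2500 = -241.5000
edge 1: (13.5,6)→(14,9.5)  cross = 13.5·9.5 − 14·6 = 44.2500; (r_i+r_j)·cross = 27.5·44.2500 = 1216.8750
edge 2: (14,9.5)→(17.5,38)  cross = 14·38 − 17.5·9.5 = 365.7500; (r_i+r_j)·cross = 31.5·365.7500 = 11521.1250
edge 3: (17.5,38)→(0.5,1.5)  cross = 17.5·1.5 − 0.5·38 = 7.2500; (r_i+r_j)·cross = 18·7.2500 = 130.5000
Σcross = 400.0000 → A = |Σcross|/2 = 200.0000 mm²
Σ(r_i+r_j)·cross = 12627.0000 → first moment M = |Σ|/6 = 2104.5000
R_c = M/A = 2104.5000/200.0000 = 10.5225 mm
θ = 165° = 2.879793 rad
V = θ·R_c·A = 2.879793·10.5225·200.0000 = 6060.525 mm³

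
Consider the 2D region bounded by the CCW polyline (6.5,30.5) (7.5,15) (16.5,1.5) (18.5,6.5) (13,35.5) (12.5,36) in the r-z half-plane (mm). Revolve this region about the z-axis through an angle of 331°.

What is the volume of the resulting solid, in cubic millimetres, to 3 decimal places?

Volume = 16095.796 mm³

Profile (r,z), 6 vertices: (6.5,30.5) (7.5,15) (16.5,1.5) (18.5,6.5) (13,35.5) (12.5,36)
edge 0: (6.5,30.5)→(7.5,15)  cross = 6.5·15 − 7.5·30.5 = -131.2500; (r_i+r_j)·cross = 14·-131.2500 = -1837.5000
edge 1: (7.5,15)→(16.5,1.5)  cross = 7.5·1.5 − 16.5·15 = -236.2500; (r_i+r_j)·cross = 24·-236.2500 = -5670.0000
edge 2: (16.5,1.5)→(18.5,6.5)  cross = 16.5·6.5 − 18.5·1.5 = 79.5000; (r_i+r_j)·cross = 35·79.5000 = 2782.5000
edge 3: (18.5,6.5)→(13,35.5)  cross = 18.5·35.5 − 13·6.5 = 572.2500; (r_i+r_j)·cross = 31.5·572.2500 = 18025.8750
edge 4: (13,35.5)→(12.5,36)  cross = 13·36 − 12.5·35.5 = 24.2500; (r_i+r_j)·cross = 25.5·24.2500 = 618.3750
edge 5: (12.5,36)→(6.5,30.5)  cross = 12.5·30.5 − 6.5·36 = 147.2500; (r_i+r_j)·cross = 19·147.2500 = 2797.7500
Σcross = 455.7500 → A = |Σcross|/2 = 227.8750 mm²
Σ(r_i+r_j)·cross = 16717.0000 → first moment M = |Σ|/6 = 2786.1667
R_c = M/A = 2786.1667/227.8750 = 12.2267 mm
θ = 331° = 5.777040 rad
V = θ·R_c·A = 5.777040·12.2267·227.8750 = 16095.796 mm³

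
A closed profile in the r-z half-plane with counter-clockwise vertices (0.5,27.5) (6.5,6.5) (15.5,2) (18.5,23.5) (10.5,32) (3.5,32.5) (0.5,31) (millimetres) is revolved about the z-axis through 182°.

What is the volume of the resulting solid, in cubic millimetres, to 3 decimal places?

Profile (r,z), 7 vertices: (0.5,27.5) (6.5,6.5) (15.5,2) (18.5,23.5) (10.5,32) (3.5,32.5) (0.5,31)
edge 0: (0.5,27.5)→(6.5,6.5)  cross = 0.5·6.5 − 6.5·27.5 = -175.5000; (r_i+r_j)·cross = 7·-175.5000 = -1228.5000
edge 1: (6.5,6.5)→(15.5,2)  cross = 6.5·2 − 15.5·6.5 = -87.7500; (r_i+r_j)·cross = 22·-87.7500 = -1930.5000
edge 2: (15.5,2)→(18.5,23.5)  cross = 15.5·23.5 − 18.5·2 = 327.2500; (r_i+r_j)·cross = 34·327.2500 = 11126.5000
edge 3: (18.5,23.5)→(10.5,32)  cross = 18.5·32 − 10.5·23.5 = 345.2500; (r_i+r_j)·cross = 29·345.2500 = 10012.2500
edge 4: (10.5,32)→(3.5,32.5)  cross = 10.5·32.5 − 3.5·32 = 229.2500; (r_i+r_j)·cross = 14·229.2500 = 3209.5000
edge 5: (3.5,32.5)→(0.5,31)  cross = 3.5·31 − 0.5·32.5 = 92.2500; (r_i+r_j)·cross = 4·92.2500 = 369.0000
edge 6: (0.5,31)→(0.5,27.5)  cross = 0.5·27.5 − 0.5·31 = -1.7500; (r_i+r_j)·cross = 1·-1.7500 = -1.7500
Σcross = 729.0000 → A = |Σcross|/2 = 364.5000 mm²
Σ(r_i+r_j)·cross = 21556.5000 → first moment M = |Σ|/6 = 3592.7500
R_c = M/A = 3592.7500/364.5000 = 9.8567 mm
θ = 182° = 3.176499 rad
V = θ·R_c·A = 3.176499·9.8567·364.5000 = 11412.368 mm³

Volume = 11412.368 mm³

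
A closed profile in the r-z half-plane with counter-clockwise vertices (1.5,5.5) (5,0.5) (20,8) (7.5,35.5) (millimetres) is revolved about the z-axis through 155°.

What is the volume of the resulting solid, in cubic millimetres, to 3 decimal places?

Profile (r,z), 4 vertices: (1.5,5.5) (5,0.5) (20,8) (7.5,35.5)
edge 0: (1.5,5.5)→(5,0.5)  cross = 1.5·0.5 − 5·5.5 = -26.7500; (r_i+r_j)·cross = 6.5·-26.7500 = -173.8750
edge 1: (5,0.5)→(20,8)  cross = 5·8 − 20·0.5 = 30.0000; (r_i+r_j)·cross = 25·30.0000 = 750.0000
edge 2: (20,8)→(7.5,35.5)  cross = 20·35.5 − 7.5·8 = 650.0000; (r_i+r_j)·cross = 27.5·650.0000 = 17875.0000
edge 3: (7.5,35.5)→(1.5,5.5)  cross = 7.5·5.5 − 1.5·35.5 = -12.0000; (r_i+r_j)·cross = 9·-12.0000 = -108.0000
Σcross = 641.2500 → A = |Σcross|/2 = 320.6250 mm²
Σ(r_i+r_j)·cross = 18343.1250 → first moment M = |Σ|/6 = 3057.1875
R_c = M/A = 3057.1875/320.6250 = 9.5351 mm
θ = 155° = 2.705260 rad
V = θ·R_c·A = 2.705260·9.5351·320.6250 = 8270.488 mm³

Volume = 8270.488 mm³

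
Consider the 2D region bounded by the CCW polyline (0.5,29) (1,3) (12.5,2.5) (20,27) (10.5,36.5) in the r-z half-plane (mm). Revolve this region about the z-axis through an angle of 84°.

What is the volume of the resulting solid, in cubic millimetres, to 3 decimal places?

Profile (r,z), 5 vertices: (0.5,29) (1,3) (12.5,2.5) (20,27) (10.5,36.5)
edge 0: (0.5,29)→(1,3)  cross = 0.5·3 − 1·29 = -27.5000; (r_i+r_j)·cross = 1.5·-27.5000 = -41.2500
edge 1: (1,3)→(12.5,2.5)  cross = 1·2.5 − 12.5·3 = -35.0000; (r_i+r_j)·cross = 13.5·-35.0000 = -472.5000
edge 2: (12.5,2.5)→(20,27)  cross = 12.5·27 − 20·2.5 = 287.5000; (r_i+r_j)·cross = 32.5·287.5000 = 9343.7500
edge 3: (20,27)→(10.5,36.5)  cross = 20·36.5 − 10.5·27 = 446.5000; (r_i+r_j)·cross = 30.5·446.5000 = 13618.2500
edge 4: (10.5,36.5)→(0.5,29)  cross = 10.5·29 − 0.5·36.5 = 286.2500; (r_i+r_j)·cross = 11·286.2500 = 3148.7500
Σcross = 957.7500 → A = |Σcross|/2 = 478.8750 mm²
Σ(r_i+r_j)·cross = 25597.0000 → first moment M = |Σ|/6 = 4266.1667
R_c = M/A = 4266.1667/478.8750 = 8.9087 mm
θ = 84° = 1.466077 rad
V = θ·R_c·A = 1.466077·8.9087·478.8750 = 6254.527 mm³

Volume = 6254.527 mm³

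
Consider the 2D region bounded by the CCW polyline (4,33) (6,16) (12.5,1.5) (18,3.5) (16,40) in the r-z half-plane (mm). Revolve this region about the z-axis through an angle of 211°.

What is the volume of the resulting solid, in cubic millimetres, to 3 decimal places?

Profile (r,z), 5 vertices: (4,33) (6,16) (12.5,1.5) (18,3.5) (16,40)
edge 0: (4,33)→(6,16)  cross = 4·16 − 6·33 = -134.0000; (r_i+r_j)·cross = 10·-134.0000 = -1340.0000
edge 1: (6,16)→(12.5,1.5)  cross = 6·1.5 − 12.5·16 = -191.0000; (r_i+r_j)·cross = 18.5·-191.0000 = -3533.5000
edge 2: (12.5,1.5)→(18,3.5)  cross = 12.5·3.5 − 18·1.5 = 16.7500; (r_i+r_j)·cross = 30.5·16.7500 = 510.8750
edge 3: (18,3.5)→(16,40)  cross = 18·40 − 16·3.5 = 664.0000; (r_i+r_j)·cross = 34·664.0000 = 22576.0000
edge 4: (16,40)→(4,33)  cross = 16·33 − 4·40 = 368.0000; (r_i+r_j)·cross = 20·368.0000 = 7360.0000
Σcross = 723.7500 → A = |Σcross|/2 = 361.8750 mm²
Σ(r_i+r_j)·cross = 25573.3750 → first moment M = |Σ|/6 = 4262.2292
R_c = M/A = 4262.2292/361.8750 = 11.7782 mm
θ = 211° = 3.682645 rad
V = θ·R_c·A = 3.682645·11.7782·361.8750 = 15696.276 mm³

Volume = 15696.276 mm³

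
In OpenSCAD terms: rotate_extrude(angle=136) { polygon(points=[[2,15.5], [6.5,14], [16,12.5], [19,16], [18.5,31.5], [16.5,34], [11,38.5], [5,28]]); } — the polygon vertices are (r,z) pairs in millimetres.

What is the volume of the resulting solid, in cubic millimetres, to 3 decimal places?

Profile (r,z), 8 vertices: (2,15.5) (6.5,14) (16,12.5) (19,16) (18.5,31.5) (16.5,34) (11,38.5) (5,28)
edge 0: (2,15.5)→(6.5,14)  cross = 2·14 − 6.5·15.5 = -72.7500; (r_i+r_j)·cross = 8.5·-72.7500 = -618.3750
edge 1: (6.5,14)→(16,12.5)  cross = 6.5·12.5 − 16·14 = -142.7500; (r_i+r_j)·cross = 22.5·-142.7500 = -3211.8750
edge 2: (16,12.5)→(19,16)  cross = 16·16 − 19·12.5 = 18.5000; (r_i+r_j)·cross = 35·18.5000 = 647.5000
edge 3: (19,16)→(18.5,31.5)  cross = 19·31.5 − 18.5·16 = 302.5000; (r_i+r_j)·cross = 37.5·302.5000 = 11343.7500
edge 4: (18.5,31.5)→(16.5,34)  cross = 18.5·34 − 16.5·31.5 = 109.2500; (r_i+r_j)·cross = 35·109.2500 = 3823.7500
edge 5: (16.5,34)→(11,38.5)  cross = 16.5·38.5 − 11·34 = 261.2500; (r_i+r_j)·cross = 27.5·261.2500 = 7184.3750
edge 6: (11,38.5)→(5,28)  cross = 11·28 − 5·38.5 = 115.5000; (r_i+r_j)·cross = 16·115.5000 = 1848.0000
edge 7: (5,28)→(2,15.5)  cross = 5·15.5 − 2·28 = 21.5000; (r_i+r_j)·cross = 7·21.5000 = 150.5000
Σcross = 613.0000 → A = |Σcross|/2 = 306.5000 mm²
Σ(r_i+r_j)·cross = 21167.6250 → first moment M = |Σ|/6 = 3527.9375
R_c = M/A = 3527.9375/306.5000 = 11.5104 mm
θ = 136° = 2.373648 rad
V = θ·R_c·A = 2.373648·11.5104·306.5000 = 8374.081 mm³

Volume = 8374.081 mm³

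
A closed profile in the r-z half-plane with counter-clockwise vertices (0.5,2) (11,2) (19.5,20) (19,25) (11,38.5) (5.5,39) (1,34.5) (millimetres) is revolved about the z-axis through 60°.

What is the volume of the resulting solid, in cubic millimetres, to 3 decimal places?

Volume = 4826.599 mm³

Profile (r,z), 7 vertices: (0.5,2) (11,2) (19.5,20) (19,25) (11,38.5) (5.5,39) (1,34.5)
edge 0: (0.5,2)→(11,2)  cross = 0.5·2 − 11·2 = -21.0000; (r_i+r_j)·cross = 11.5·-21.0000 = -241.5000
edge 1: (11,2)→(19.5,20)  cross = 11·20 − 19.5·2 = 181.0000; (r_i+r_j)·cross = 30.5·181.0000 = 5520.5000
edge 2: (19.5,20)→(19,25)  cross = 19.5·25 − 19·20 = 107.5000; (r_i+r_j)·cross = 38.5·107.5000 = 4138.7500
edge 3: (19,25)→(11,38.5)  cross = 19·38.5 − 11·25 = 456.5000; (r_i+r_j)·cross = 30·456.5000 = 13695.0000
edge 4: (11,38.5)→(5.5,39)  cross = 11·39 − 5.5·38.5 = 217.2500; (r_i+r_j)·cross = 16.5·217.2500 = 3584.6250
edge 5: (5.5,39)→(1,34.5)  cross = 5.5·34.5 − 1·39 = 150.7500; (r_i+r_j)·cross = 6.5·150.7500 = 979.8750
edge 6: (1,34.5)→(0.5,2)  cross = 1·2 − 0.5·34.5 = -15.2500; (r_i+r_j)·cross = 1.5·-15.2500 = -22.8750
Σcross = 1076.7500 → A = |Σcross|/2 = 538.3750 mm²
Σ(r_i+r_j)·cross = 27654.3750 → first moment M = |Σ|/6 = 4609.0625
R_c = M/A = 4609.0625/538.3750 = 8.5611 mm
θ = 60° = 1.047198 rad
V = θ·R_c·A = 1.047198·8.5611·538.3750 = 4826.599 mm³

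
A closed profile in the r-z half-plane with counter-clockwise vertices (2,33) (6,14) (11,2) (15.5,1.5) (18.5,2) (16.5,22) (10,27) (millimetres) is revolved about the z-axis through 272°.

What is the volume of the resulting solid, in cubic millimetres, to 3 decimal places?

Profile (r,z), 7 vertices: (2,33) (6,14) (11,2) (15.5,1.5) (18.5,2) (16.5,22) (10,27)
edge 0: (2,33)→(6,14)  cross = 2·14 − 6·33 = -170.0000; (r_i+r_j)·cross = 8·-170.0000 = -1360.0000
edge 1: (6,14)→(11,2)  cross = 6·2 − 11·14 = -142.0000; (r_i+r_j)·cross = 17·-142.0000 = -2414.0000
edge 2: (11,2)→(15.5,1.5)  cross = 11·1.5 − 15.5·2 = -14.5000; (r_i+r_j)·cross = 26.5·-14.5000 = -384.2500
edge 3: (15.5,1.5)→(18.5,2)  cross = 15.5·2 − 18.5·1.5 = 3.2500; (r_i+r_j)·cross = 34·3.2500 = 110.5000
edge 4: (18.5,2)→(16.5,22)  cross = 18.5·22 − 16.5·2 = 374.0000; (r_i+r_j)·cross = 35·374.0000 = 13090.0000
edge 5: (16.5,22)→(10,27)  cross = 16.5·27 − 10·22 = 225.5000; (r_i+r_j)·cross = 26.5·225.5000 = 5975.7500
edge 6: (10,27)→(2,33)  cross = 10·33 − 2·27 = 276.0000; (r_i+r_j)·cross = 12·276.0000 = 3312.0000
Σcross = 552.2500 → A = |Σcross|/2 = 276.1250 mm²
Σ(r_i+r_j)·cross = 18330.0000 → first moment M = |Σ|/6 = 3055.0000
R_c = M/A = 3055.0000/276.1250 = 11.0638 mm
θ = 272° = 4.747296 rad
V = θ·R_c·A = 4.747296·11.0638·276.1250 = 14502.988 mm³

Volume = 14502.988 mm³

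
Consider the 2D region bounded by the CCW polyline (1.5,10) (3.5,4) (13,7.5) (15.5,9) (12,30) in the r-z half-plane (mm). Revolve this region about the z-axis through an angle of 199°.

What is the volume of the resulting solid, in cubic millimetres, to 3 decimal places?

Profile (r,z), 5 vertices: (1.5,10) (3.5,4) (13,7.5) (15.5,9) (12,30)
edge 0: (1.5,10)→(3.5,4)  cross = 1.5·4 − 3.5·10 = -29.0000; (r_i+r_j)·cross = 5·-29.0000 = -145.0000
edge 1: (3.5,4)→(13,7.5)  cross = 3.5·7.5 − 13·4 = -25.7500; (r_i+r_j)·cross = 16.5·-25.7500 = -424.8750
edge 2: (13,7.5)→(15.5,9)  cross = 13·9 − 15.5·7.5 = 0.7500; (r_i+r_j)·cross = 28.5·0.7500 = 21.3750
edge 3: (15.5,9)→(12,30)  cross = 15.5·30 − 12·9 = 357.0000; (r_i+r_j)·cross = 27.5·357.0000 = 9817.5000
edge 4: (12,30)→(1.5,10)  cross = 12·10 − 1.5·30 = 75.0000; (r_i+r_j)·cross = 13.5·75.0000 = 1012.5000
Σcross = 378.0000 → A = |Σcross|/2 = 189.0000 mm²
Σ(r_i+r_j)·cross = 10281.5000 → first moment M = |Σ|/6 = 1713.5833
R_c = M/A = 1713.5833/189.0000 = 9.0666 mm
θ = 199° = 3.473205 rad
V = θ·R_c·A = 3.473205·9.0666·189.0000 = 5951.627 mm³

Volume = 5951.627 mm³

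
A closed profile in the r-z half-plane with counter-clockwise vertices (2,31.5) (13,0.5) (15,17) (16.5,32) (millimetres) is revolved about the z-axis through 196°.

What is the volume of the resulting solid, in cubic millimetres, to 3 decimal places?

Volume = 8304.743 mm³

Profile (r,z), 4 vertices: (2,31.5) (13,0.5) (15,17) (16.5,32)
edge 0: (2,31.5)→(13,0.5)  cross = 2·0.5 − 13·31.5 = -408.5000; (r_i+r_j)·cross = 15·-408.5000 = -6127.5000
edge 1: (13,0.5)→(15,17)  cross = 13·17 − 15·0.5 = 213.5000; (r_i+r_j)·cross = 28·213.5000 = 5978.0000
edge 2: (15,17)→(16.5,32)  cross = 15·32 − 16.5·17 = 199.5000; (r_i+r_j)·cross = 31.5·199.5000 = 6284.2500
edge 3: (16.5,32)→(2,31.5)  cross = 16.5·31.5 − 2·32 = 455.7500; (r_i+r_j)·cross = 18.5·455.7500 = 8431.3750
Σcross = 460.2500 → A = |Σcross|/2 = 230.1250 mm²
Σ(r_i+r_j)·cross = 14566.1250 → first moment M = |Σ|/6 = 2427.6875
R_c = M/A = 2427.6875/230.1250 = 10.5494 mm
θ = 196° = 3.420845 rad
V = θ·R_c·A = 3.420845·10.5494·230.1250 = 8304.743 mm³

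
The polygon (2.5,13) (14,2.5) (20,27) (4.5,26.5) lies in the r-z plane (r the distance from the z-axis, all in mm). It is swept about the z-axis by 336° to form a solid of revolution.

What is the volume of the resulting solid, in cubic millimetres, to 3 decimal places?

Volume = 17794.382 mm³

Profile (r,z), 4 vertices: (2.5,13) (14,2.5) (20,27) (4.5,26.5)
edge 0: (2.5,13)→(14,2.5)  cross = 2.5·2.5 − 14·13 = -175.7500; (r_i+r_j)·cross = 16.5·-175.7500 = -2899.8750
edge 1: (14,2.5)→(20,27)  cross = 14·27 − 20·2.5 = 328.0000; (r_i+r_j)·cross = 34·328.0000 = 11152.0000
edge 2: (20,27)→(4.5,26.5)  cross = 20·26.5 − 4.5·27 = 408.5000; (r_i+r_j)·cross = 24.5·408.5000 = 10008.2500
edge 3: (4.5,26.5)→(2.5,13)  cross = 4.5·13 − 2.5·26.5 = -7.7500; (r_i+r_j)·cross = 7·-7.7500 = -54.2500
Σcross = 553.0000 → A = |Σcross|/2 = 276.5000 mm²
Σ(r_i+r_j)·cross = 18206.1250 → first moment M = |Σ|/6 = 3034.3542
R_c = M/A = 3034.3542/276.5000 = 10.9742 mm
θ = 336° = 5.864306 rad
V = θ·R_c·A = 5.864306·10.9742·276.5000 = 17794.382 mm³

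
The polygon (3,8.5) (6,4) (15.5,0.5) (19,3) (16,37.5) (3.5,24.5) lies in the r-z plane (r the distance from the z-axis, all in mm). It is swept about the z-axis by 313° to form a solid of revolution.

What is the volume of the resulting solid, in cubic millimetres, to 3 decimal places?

Volume = 25233.728 mm³

Profile (r,z), 6 vertices: (3,8.5) (6,4) (15.5,0.5) (19,3) (16,37.5) (3.5,24.5)
edge 0: (3,8.5)→(6,4)  cross = 3·4 − 6·8.5 = -39.0000; (r_i+r_j)·cross = 9·-39.0000 = -351.0000
edge 1: (6,4)→(15.5,0.5)  cross = 6·0.5 − 15.5·4 = -59.0000; (r_i+r_j)·cross = 21.5·-59.0000 = -1268.5000
edge 2: (15.5,0.5)→(19,3)  cross = 15.5·3 − 19·0.5 = 37.0000; (r_i+r_j)·cross = 34.5·37.0000 = 1276.5000
edge 3: (19,3)→(16,37.5)  cross = 19·37.5 − 16·3 = 664.5000; (r_i+r_j)·cross = 35·664.5000 = 23257.5000
edge 4: (16,37.5)→(3.5,24.5)  cross = 16·24.5 − 3.5·37.5 = 260.7500; (r_i+r_j)·cross = 19.5·260.7500 = 5084.6250
edge 5: (3.5,24.5)→(3,8.5)  cross = 3.5·8.5 − 3·24.5 = -43.7500; (r_i+r_j)·cross = 6.5·-43.7500 = -284.3750
Σcross = 820.5000 → A = |Σcross|/2 = 410.2500 mm²
Σ(r_i+r_j)·cross = 27714.7500 → first moment M = |Σ|/6 = 4619.1250
R_c = M/A = 4619.1250/410.2500 = 11.2593 mm
θ = 313° = 5.462881 rad
V = θ·R_c·A = 5.462881·11.2593·410.2500 = 25233.728 mm³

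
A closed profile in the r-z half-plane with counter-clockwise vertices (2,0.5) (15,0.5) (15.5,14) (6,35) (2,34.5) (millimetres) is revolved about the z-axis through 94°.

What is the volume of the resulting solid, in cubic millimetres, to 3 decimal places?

Volume = 4577.266 mm³

Profile (r,z), 5 vertices: (2,0.5) (15,0.5) (15.5,14) (6,35) (2,34.5)
edge 0: (2,0.5)→(15,0.5)  cross = 2·0.5 − 15·0.5 = -6.5000; (r_i+r_j)·cross = 17·-6.5000 = -110.5000
edge 1: (15,0.5)→(15.5,14)  cross = 15·14 − 15.5·0.5 = 202.2500; (r_i+r_j)·cross = 30.5·202.2500 = 6168.6250
edge 2: (15.5,14)→(6,35)  cross = 15.5·35 − 6·14 = 458.5000; (r_i+r_j)·cross = 21.5·458.5000 = 9857.7500
edge 3: (6,35)→(2,34.5)  cross = 6·34.5 − 2·35 = 137.0000; (r_i+r_j)·cross = 8·137.0000 = 1096.0000
edge 4: (2,34.5)→(2,0.5)  cross = 2·0.5 − 2·34.5 = -68.0000; (r_i+r_j)·cross = 4·-68.0000 = -272.0000
Σcross = 723.2500 → A = |Σcross|/2 = 361.6250 mm²
Σ(r_i+r_j)·cross = 16739.8750 → first moment M = |Σ|/6 = 2789.9792
R_c = M/A = 2789.9792/361.6250 = 7.7151 mm
θ = 94° = 1.640609 rad
V = θ·R_c·A = 1.640609·7.7151·361.6250 = 4577.266 mm³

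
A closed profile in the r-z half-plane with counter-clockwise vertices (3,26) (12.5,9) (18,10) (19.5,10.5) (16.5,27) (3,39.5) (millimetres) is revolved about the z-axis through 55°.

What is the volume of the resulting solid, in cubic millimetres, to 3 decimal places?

Profile (r,z), 6 vertices: (3,26) (12.5,9) (18,10) (19.5,10.5) (16.5,27) (3,39.5)
edge 0: (3,26)→(12.5,9)  cross = 3·9 − 12.5·26 = -298.0000; (r_i+r_j)·cross = 15.5·-298.0000 = -4619.0000
edge 1: (12.5,9)→(18,10)  cross = 12.5·10 − 18·9 = -37.0000; (r_i+r_j)·cross = 30.5·-37.0000 = -1128.5000
edge 2: (18,10)→(19.5,10.5)  cross = 18·10.5 − 19.5·10 = -6.0000; (r_i+r_j)·cross = 37.5·-6.0000 = -225.0000
edge 3: (19.5,10.5)→(16.5,27)  cross = 19.5·27 − 16.5·10.5 = 353.2500; (r_i+r_j)·cross = 36·353.2500 = 12717.0000
edge 4: (16.5,27)→(3,39.5)  cross = 16.5·39.5 − 3·27 = 570.7500; (r_i+r_j)·cross = 19.5·570.7500 = 11129.6250
edge 5: (3,39.5)→(3,26)  cross = 3·26 − 3·39.5 = -40.5000; (r_i+r_j)·cross = 6·-40.5000 = -243.0000
Σcross = 542.5000 → A = |Σcross|/2 = 271.2500 mm²
Σ(r_i+r_j)·cross = 17631.1250 → first moment M = |Σ|/6 = 2938.5208
R_c = M/A = 2938.5208/271.2500 = 10.8333 mm
θ = 55° = 0.959931 rad
V = θ·R_c·A = 0.959931·10.8333·271.2500 = 2820.778 mm³

Volume = 2820.778 mm³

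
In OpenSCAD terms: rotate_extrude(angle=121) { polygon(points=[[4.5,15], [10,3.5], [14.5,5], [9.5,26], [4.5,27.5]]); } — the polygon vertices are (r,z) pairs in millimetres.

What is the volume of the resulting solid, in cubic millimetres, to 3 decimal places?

Profile (r,z), 5 vertices: (4.5,15) (10,3.5) (14.5,5) (9.5,26) (4.5,27.5)
edge 0: (4.5,15)→(10,3.5)  cross = 4.5·3.5 − 10·15 = -134.2500; (r_i+r_j)·cross = 14.5·-134.2500 = -1946.6250
edge 1: (10,3.5)→(14.5,5)  cross = 10·5 − 14.5·3.5 = -0.7500; (r_i+r_j)·cross = 24.5·-0.7500 = -18.3750
edge 2: (14.5,5)→(9.5,26)  cross = 14.5·26 − 9.5·5 = 329.5000; (r_i+r_j)·cross = 24·329.5000 = 7908.0000
edge 3: (9.5,26)→(4.5,27.5)  cross = 9.5·27.5 − 4.5·26 = 144.2500; (r_i+r_j)·cross = 14·144.2500 = 2019.5000
edge 4: (4.5,27.5)→(4.5,15)  cross = 4.5·15 − 4.5·27.5 = -56.2500; (r_i+r_j)·cross = 9·-56.2500 = -506.2500
Σcross = 282.5000 → A = |Σcross|/2 = 141.2500 mm²
Σ(r_i+r_j)·cross = 7456.2500 → first moment M = |Σ|/6 = 1242.7083
R_c = M/A = 1242.7083/141.2500 = 8.7979 mm
θ = 121° = 2.111848 rad
V = θ·R_c·A = 2.111848·8.7979·141.2500 = 2624.412 mm³

Volume = 2624.412 mm³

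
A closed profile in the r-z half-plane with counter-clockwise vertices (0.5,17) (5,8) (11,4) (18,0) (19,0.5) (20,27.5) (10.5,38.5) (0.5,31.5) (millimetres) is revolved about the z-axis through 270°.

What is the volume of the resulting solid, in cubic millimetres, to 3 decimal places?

Profile (r,z), 8 vertices: (0.5,17) (5,8) (11,4) (18,0) (19,0.5) (20,27.5) (10.5,38.5) (0.5,31.5)
edge 0: (0.5,17)→(5,8)  cross = 0.5·8 − 5·17 = -81.0000; (r_i+r_j)·cross = 5.5·-81.0000 = -445.5000
edge 1: (5,8)→(11,4)  cross = 5·4 − 11·8 = -68.0000; (r_i+r_j)·cross = 16·-68.0000 = -1088.0000
edge 2: (11,4)→(18,0)  cross = 11·0 − 18·4 = -72.0000; (r_i+r_j)·cross = 29·-72.0000 = -2088.0000
edge 3: (18,0)→(19,0.5)  cross = 18·0.5 − 19·0 = 9.0000; (r_i+r_j)·cross = 37·9.0000 = 333.0000
edge 4: (19,0.5)→(20,27.5)  cross = 19·27.5 − 20·0.5 = 512.5000; (r_i+r_j)·cross = 39·512.5000 = 19987.5000
edge 5: (20,27.5)→(10.5,38.5)  cross = 20·38.5 − 10.5·27.5 = 481.2500; (r_i+r_j)·cross = 30.5·481.2500 = 14678.1250
edge 6: (10.5,38.5)→(0.5,31.5)  cross = 10.5·31.5 − 0.5·38.5 = 311.5000; (r_i+r_j)·cross = 11·311.5000 = 3426.5000
edge 7: (0.5,31.5)→(0.5,17)  cross = 0.5·17 − 0.5·31.5 = -7.2500; (r_i+r_j)·cross = 1·-7.2500 = -7.2500
Σcross = 1086.0000 → A = |Σcross|/2 = 543.0000 mm²
Σ(r_i+r_j)·cross = 34796.3750 → first moment M = |Σ|/6 = 5799.3958
R_c = M/A = 5799.3958/543.0000 = 10.6803 mm
θ = 270° = 4.712389 rad
V = θ·R_c·A = 4.712389·10.6803·543.0000 = 27329.009 mm³

Volume = 27329.009 mm³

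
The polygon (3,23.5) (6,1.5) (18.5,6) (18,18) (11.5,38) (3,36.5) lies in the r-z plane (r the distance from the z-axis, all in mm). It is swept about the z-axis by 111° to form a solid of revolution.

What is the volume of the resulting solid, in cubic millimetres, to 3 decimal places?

Profile (r,z), 6 vertices: (3,23.5) (6,1.5) (18.5,6) (18,18) (11.5,38) (3,36.5)
edge 0: (3,23.5)→(6,1.5)  cross = 3·1.5 − 6·23.5 = -136.5000; (r_i+r_j)·cross = 9·-136.5000 = -1228.5000
edge 1: (6,1.5)→(18.5,6)  cross = 6·6 − 18.5·1.5 = 8.2500; (r_i+r_j)·cross = 24.5·8.2500 = 202.1250
edge 2: (18.5,6)→(18,18)  cross = 18.5·18 − 18·6 = 225.0000; (r_i+r_j)·cross = 36.5·225.0000 = 8212.5000
edge 3: (18,18)→(11.5,38)  cross = 18·38 − 11.5·18 = 477.0000; (r_i+r_j)·cross = 29.5·477.0000 = 14071.5000
edge 4: (11.5,38)→(3,36.5)  cross = 11.5·36.5 − 3·38 = 305.7500; (r_i+r_j)·cross = 14.5·305.7500 = 4433.3750
edge 5: (3,36.5)→(3,23.5)  cross = 3·23.5 − 3·36.5 = -39.0000; (r_i+r_j)·cross = 6·-39.0000 = -234.0000
Σcross = 840.5000 → A = |Σcross|/2 = 420.2500 mm²
Σ(r_i+r_j)·cross = 25457.0000 → first moment M = |Σ|/6 = 4242.8333
R_c = M/A = 4242.8333/420.2500 = 10.0960 mm
θ = 111° = 1.937315 rad
V = θ·R_c·A = 1.937315·10.0960·420.2500 = 8219.707 mm³

Volume = 8219.707 mm³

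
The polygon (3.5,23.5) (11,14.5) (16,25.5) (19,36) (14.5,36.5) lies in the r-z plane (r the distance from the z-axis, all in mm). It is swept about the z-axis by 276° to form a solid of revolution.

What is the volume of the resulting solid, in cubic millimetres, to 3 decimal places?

Profile (r,z), 5 vertices: (3.5,23.5) (11,14.5) (16,25.5) (19,36) (14.5,36.5)
edge 0: (3.5,23.5)→(11,14.5)  cross = 3.5·14.5 − 11·23.5 = -207.7500; (r_i+r_j)·cross = 14.5·-207.7500 = -3012.3750
edge 1: (11,14.5)→(16,25.5)  cross = 11·25.5 − 16·14.5 = 48.5000; (r_i+r_j)·cross = 27·48.5000 = 1309.5000
edge 2: (16,25.5)→(19,36)  cross = 16·36 − 19·25.5 = 91.5000; (r_i+r_j)·cross = 35·91.5000 = 3202.5000
edge 3: (19,36)→(14.5,36.5)  cross = 19·36.5 − 14.5·36 = 171.5000; (r_i+r_j)·cross = 33.5·171.5000 = 5745.2500
edge 4: (14.5,36.5)→(3.5,23.5)  cross = 14.5·23.5 − 3.5·36.5 = 213.0000; (r_i+r_j)·cross = 18·213.0000 = 3834.0000
Σcross = 316.7500 → A = |Σcross|/2 = 158.3750 mm²
Σ(r_i+r_j)·cross = 11078.8750 → first moment M = |Σ|/6 = 1846.4792
R_c = M/A = 1846.4792/158.3750 = 11.6589 mm
θ = 276° = 4.817109 rad
V = θ·R_c·A = 4.817109·11.6589·158.3750 = 8894.691 mm³

Volume = 8894.691 mm³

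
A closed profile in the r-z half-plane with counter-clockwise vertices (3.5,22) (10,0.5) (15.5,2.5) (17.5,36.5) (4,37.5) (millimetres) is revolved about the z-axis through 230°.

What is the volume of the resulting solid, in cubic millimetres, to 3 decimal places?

Volume = 16970.607 mm³

Profile (r,z), 5 vertices: (3.5,22) (10,0.5) (15.5,2.5) (17.5,36.5) (4,37.5)
edge 0: (3.5,22)→(10,0.5)  cross = 3.5·0.5 − 10·22 = -218.2500; (r_i+r_j)·cross = 13.5·-218.2500 = -2946.3750
edge 1: (10,0.5)→(15.5,2.5)  cross = 10·2.5 − 15.5·0.5 = 17.2500; (r_i+r_j)·cross = 25.5·17.2500 = 439.8750
edge 2: (15.5,2.5)→(17.5,36.5)  cross = 15.5·36.5 − 17.5·2.5 = 522.0000; (r_i+r_j)·cross = 33·522.0000 = 17226.0000
edge 3: (17.5,36.5)→(4,37.5)  cross = 17.5·37.5 − 4·36.5 = 510.2500; (r_i+r_j)·cross = 21.5·510.2500 = 10970.3750
edge 4: (4,37.5)→(3.5,22)  cross = 4·22 − 3.5·37.5 = -43.2500; (r_i+r_j)·cross = 7.5·-43.2500 = -324.3750
Σcross = 788.0000 → A = |Σcross|/2 = 394.0000 mm²
Σ(r_i+r_j)·cross = 25365.5000 → first moment M = |Σ|/6 = 4227.5833
R_c = M/A = 4227.5833/394.0000 = 10.7299 mm
θ = 230° = 4.014257 rad
V = θ·R_c·A = 4.014257·10.7299·394.0000 = 16970.607 mm³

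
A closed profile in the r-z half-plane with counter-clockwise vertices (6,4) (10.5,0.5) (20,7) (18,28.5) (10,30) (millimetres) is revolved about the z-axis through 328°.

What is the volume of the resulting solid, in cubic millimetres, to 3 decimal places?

Volume = 22006.862 mm³

Profile (r,z), 5 vertices: (6,4) (10.5,0.5) (20,7) (18,28.5) (10,30)
edge 0: (6,4)→(10.5,0.5)  cross = 6·0.5 − 10.5·4 = -39.0000; (r_i+r_j)·cross = 16.5·-39.0000 = -643.5000
edge 1: (10.5,0.5)→(20,7)  cross = 10.5·7 − 20·0.5 = 63.5000; (r_i+r_j)·cross = 30.5·63.5000 = 1936.7500
edge 2: (20,7)→(18,28.5)  cross = 20·28.5 − 18·7 = 444.0000; (r_i+r_j)·cross = 38·444.0000 = 16872.0000
edge 3: (18,28.5)→(10,30)  cross = 18·30 − 10·28.5 = 255.0000; (r_i+r_j)·cross = 28·255.0000 = 7140.0000
edge 4: (10,30)→(6,4)  cross = 10·4 − 6·30 = -140.0000; (r_i+r_j)·cross = 16·-140.0000 = -2240.0000
Σcross = 583.5000 → A = |Σcross|/2 = 291.7500 mm²
Σ(r_i+r_j)·cross = 23065.2500 → first moment M = |Σ|/6 = 3844.2083
R_c = M/A = 3844.2083/291.7500 = 13.1764 mm
θ = 328° = 5.724680 rad
V = θ·R_c·A = 5.724680·13.1764·291.7500 = 22006.862 mm³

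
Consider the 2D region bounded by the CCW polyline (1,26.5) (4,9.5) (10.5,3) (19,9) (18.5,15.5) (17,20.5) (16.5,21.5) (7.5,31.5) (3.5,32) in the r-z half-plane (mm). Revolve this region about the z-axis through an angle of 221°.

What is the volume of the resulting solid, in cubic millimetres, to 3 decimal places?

Profile (r,z), 9 vertices: (1,26.5) (4,9.5) (10.5,3) (19,9) (18.5,15.5) (17,20.5) (16.5,21.5) (7.5,31.5) (3.5,32)
edge 0: (1,26.5)→(4,9.5)  cross = 1·9.5 − 4·26.5 = -96.5000; (r_i+r_j)·cross = 5·-96.5000 = -482.5000
edge 1: (4,9.5)→(10.5,3)  cross = 4·3 − 10.5·9.5 = -87.7500; (r_i+r_j)·cross = 14.5·-87.7500 = -1272.3750
edge 2: (10.5,3)→(19,9)  cross = 10.5·9 − 19·3 = 37.5000; (r_i+r_j)·cross = 29.5·37.5000 = 1106.2500
edge 3: (19,9)→(18.5,15.5)  cross = 19·15.5 − 18.5·9 = 128.0000; (r_i+r_j)·cross = 37.5·128.0000 = 4800.0000
edge 4: (18.5,15.5)→(17,20.5)  cross = 18.5·20.5 − 17·15.5 = 115.7500; (r_i+r_j)·cross = 35.5·115.7500 = 4109.1250
edge 5: (17,20.5)→(16.5,21.5)  cross = 17·21.5 − 16.5·20.5 = 27.2500; (r_i+r_j)·cross = 33.5·27.2500 = 912.8750
edge 6: (16.5,21.5)→(7.5,31.5)  cross = 16.5·31.5 − 7.5·21.5 = 358.5000; (r_i+r_j)·cross = 24·358.5000 = 8604.0000
edge 7: (7.5,31.5)→(3.5,32)  cross = 7.5·32 − 3.5·31.5 = 129.7500; (r_i+r_j)·cross = 11·129.7500 = 1427.2500
edge 8: (3.5,32)→(1,26.5)  cross = 3.5·26.5 − 1·32 = 60.7500; (r_i+r_j)·cross = 4.5·60.7500 = 273.3750
Σcross = 673.2500 → A = |Σcross|/2 = 336.6250 mm²
Σ(r_i+r_j)·cross = 19478.0000 → first moment M = |Σ|/6 = 3246.3333
R_c = M/A = 3246.3333/336.6250 = 9.6438 mm
θ = 221° = 3.857178 rad
V = θ·R_c·A = 3.857178·9.6438·336.6250 = 12521.684 mm³

Volume = 12521.684 mm³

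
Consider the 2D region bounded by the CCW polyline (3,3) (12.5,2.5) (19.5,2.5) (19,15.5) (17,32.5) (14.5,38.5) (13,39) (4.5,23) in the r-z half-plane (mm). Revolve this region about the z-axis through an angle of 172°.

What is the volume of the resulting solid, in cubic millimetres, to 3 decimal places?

Profile (r,z), 8 vertices: (3,3) (12.5,2.5) (19.5,2.5) (19,15.5) (17,32.5) (14.5,38.5) (13,39) (4.5,23)
edge 0: (3,3)→(12.5,2.5)  cross = 3·2.5 − 12.5·3 = -30.0000; (r_i+r_j)·cross = 15.5·-30.0000 = -465.0000
edge 1: (12.5,2.5)→(19.5,2.5)  cross = 12.5·2.5 − 19.5·2.5 = -17.5000; (r_i+r_j)·cross = 32·-17.5000 = -560.0000
edge 2: (19.5,2.5)→(19,15.5)  cross = 19.5·15.5 − 19·2.5 = 254.7500; (r_i+r_j)·cross = 38.5·254.7500 = 9807.8750
edge 3: (19,15.5)→(17,32.5)  cross = 19·32.5 − 17·15.5 = 354.0000; (r_i+r_j)·cross = 36·354.0000 = 12744.0000
edge 4: (17,32.5)→(14.5,38.5)  cross = 17·38.5 − 14.5·32.5 = 183.2500; (r_i+r_j)·cross = 31.5·183.2500 = 5772.3750
edge 5: (14.5,38.5)→(13,39)  cross = 14.5·39 − 13·38.5 = 65.0000; (r_i+r_j)·cross = 27.5·65.0000 = 1787.5000
edge 6: (13,39)→(4.5,23)  cross = 13·23 − 4.5·39 = 123.5000; (r_i+r_j)·cross = 17.5·123.5000 = 2161.2500
edge 7: (4.5,23)→(3,3)  cross = 4.5·3 − 3·23 = -55.5000; (r_i+r_j)·cross = 7.5·-55.5000 = -416.2500
Σcross = 877.5000 → A = |Σcross|/2 = 438.7500 mm²
Σ(r_i+r_j)·cross = 30831.7500 → first moment M = |Σ|/6 = 5138.6250
R_c = M/A = 5138.6250/438.7500 = 11.7120 mm
θ = 172° = 3.001966 rad
V = θ·R_c·A = 3.001966·11.7120·438.7500 = 15425.979 mm³

Volume = 15425.979 mm³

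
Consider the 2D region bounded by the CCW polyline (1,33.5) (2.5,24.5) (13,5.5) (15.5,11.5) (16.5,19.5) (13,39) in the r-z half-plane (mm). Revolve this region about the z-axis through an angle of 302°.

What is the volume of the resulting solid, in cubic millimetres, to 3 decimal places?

Volume = 15422.747 mm³

Profile (r,z), 6 vertices: (1,33.5) (2.5,24.5) (13,5.5) (15.5,11.5) (16.5,19.5) (13,39)
edge 0: (1,33.5)→(2.5,24.5)  cross = 1·24.5 − 2.5·33.5 = -59.2500; (r_i+r_j)·cross = 3.5·-59.2500 = -207.3750
edge 1: (2.5,24.5)→(13,5.5)  cross = 2.5·5.5 − 13·24.5 = -304.7500; (r_i+r_j)·cross = 15.5·-304.7500 = -4723.6250
edge 2: (13,5.5)→(15.5,11.5)  cross = 13·11.5 − 15.5·5.5 = 64.2500; (r_i+r_j)·cross = 28.5·64.2500 = 1831.1250
edge 3: (15.5,11.5)→(16.5,19.5)  cross = 15.5·19.5 − 16.5·11.5 = 112.5000; (r_i+r_j)·cross = 32·112.5000 = 3600.0000
edge 4: (16.5,19.5)→(13,39)  cross = 16.5·39 − 13·19.5 = 390.0000; (r_i+r_j)·cross = 29.5·390.0000 = 11505.0000
edge 5: (13,39)→(1,33.5)  cross = 13·33.5 − 1·39 = 396.5000; (r_i+r_j)·cross = 14·396.5000 = 5551.0000
Σcross = 599.2500 → A = |Σcross|/2 = 299.6250 mm²
Σ(r_i+r_j)·cross = 17556.1250 → first moment M = |Σ|/6 = 2926.0208
R_c = M/A = 2926.0208/299.6250 = 9.7656 mm
θ = 302° = 5.270894 rad
V = θ·R_c·A = 5.270894·9.7656·299.6250 = 15422.747 mm³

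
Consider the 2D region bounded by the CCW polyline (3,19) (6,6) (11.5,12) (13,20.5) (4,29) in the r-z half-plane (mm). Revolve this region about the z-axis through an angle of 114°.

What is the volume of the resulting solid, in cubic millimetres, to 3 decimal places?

Profile (r,z), 5 vertices: (3,19) (6,6) (11.5,12) (13,20.5) (4,29)
edge 0: (3,19)→(6,6)  cross = 3·6 − 6·19 = -96.0000; (r_i+r_j)·cross = 9·-96.0000 = -864.0000
edge 1: (6,6)→(11.5,12)  cross = 6·12 − 11.5·6 = 3.0000; (r_i+r_j)·cross = 17.5·3.0000 = 52.5000
edge 2: (11.5,12)→(13,20.5)  cross = 11.5·20.5 − 13·12 = 79.7500; (r_i+r_j)·cross = 24.5·79.7500 = 1953.8750
edge 3: (13,20.5)→(4,29)  cross = 13·29 − 4·20.5 = 295.0000; (r_i+r_j)·cross = 17·295.0000 = 5015.0000
edge 4: (4,29)→(3,19)  cross = 4·19 − 3·29 = -11.0000; (r_i+r_j)·cross = 7·-11.0000 = -77.0000
Σcross = 270.7500 → A = |Σcross|/2 = 135.3750 mm²
Σ(r_i+r_j)·cross = 6080.3750 → first moment M = |Σ|/6 = 1013.3958
R_c = M/A = 1013.3958/135.3750 = 7.4858 mm
θ = 114° = 1.989675 rad
V = θ·R_c·A = 1.989675·7.4858·135.3750 = 2016.329 mm³

Volume = 2016.329 mm³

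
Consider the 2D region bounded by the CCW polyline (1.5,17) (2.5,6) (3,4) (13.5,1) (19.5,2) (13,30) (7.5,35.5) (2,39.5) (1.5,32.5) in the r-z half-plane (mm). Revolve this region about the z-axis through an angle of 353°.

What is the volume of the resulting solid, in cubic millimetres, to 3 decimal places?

Profile (r,z), 9 vertices: (1.5,17) (2.5,6) (3,4) (13.5,1) (19.5,2) (13,30) (7.5,35.5) (2,39.5) (1.5,32.5)
edge 0: (1.5,17)→(2.5,6)  cross = 1.5·6 − 2.5·17 = -33.5000; (r_i+r_j)·cross = 4·-33.5000 = -134.0000
edge 1: (2.5,6)→(3,4)  cross = 2.5·4 − 3·6 = -8.0000; (r_i+r_j)·cross = 5.5·-8.0000 = -44.0000
edge 2: (3,4)→(13.5,1)  cross = 3·1 − 13.5·4 = -51.0000; (r_i+r_j)·cross = 16.5·-51.0000 = -841.5000
edge 3: (13.5,1)→(19.5,2)  cross = 13.5·2 − 19.5·1 = 7.5000; (r_i+r_j)·cross = 33·7.5000 = 247.5000
edge 4: (19.5,2)→(13,30)  cross = 19.5·30 − 13·2 = 559.0000; (r_i+r_j)·cross = 32.5·559.0000 = 18167.5000
edge 5: (13,30)→(7.5,35.5)  cross = 13·35.5 − 7.5·30 = 236.5000; (r_i+r_j)·cross = 20.5·236.5000 = 4848.2500
edge 6: (7.5,35.5)→(2,39.5)  cross = 7.5·39.5 − 2·35.5 = 225.2500; (r_i+r_j)·cross = 9.5·225.2500 = 2139.8750
edge 7: (2,39.5)→(1.5,32.5)  cross = 2·32.5 − 1.5·39.5 = 5.7500; (r_i+r_j)·cross = 3.5·5.7500 = 20.1250
edge 8: (1.5,32.5)→(1.5,17)  cross = 1.5·17 − 1.5·32.5 = -23.2500; (r_i+r_j)·cross = 3·-23.2500 = -69.7500
Σcross = 918.2500 → A = |Σcross|/2 = 459.1250 mm²
Σ(r_i+r_j)·cross = 24334.0000 → first moment M = |Σ|/6 = 4055.6667
R_c = M/A = 4055.6667/459.1250 = 8.8335 mm
θ = 353° = 6.161012 rad
V = θ·R_c·A = 6.161012·8.8335·459.1250 = 24987.012 mm³

Volume = 24987.012 mm³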